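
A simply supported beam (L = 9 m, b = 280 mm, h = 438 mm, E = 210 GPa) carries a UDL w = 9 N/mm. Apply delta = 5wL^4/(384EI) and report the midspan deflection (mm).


I = 280 * 438^3 / 12 = 1960645680.0 mm^4
L = 9000.0 mm, w = 9 N/mm, E = 210000.0 MPa
delta = 5 * w * L^4 / (384 * E * I)
= 5 * 9 * 9000.0^4 / (384 * 210000.0 * 1960645680.0)
= 1.8674 mm

1.8674 mm


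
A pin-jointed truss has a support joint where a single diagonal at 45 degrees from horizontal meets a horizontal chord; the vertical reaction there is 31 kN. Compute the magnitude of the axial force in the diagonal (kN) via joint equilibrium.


At the joint, only the diagonal has a vertical component, so vertical equilibrium gives:
F * sin(45) = 31
F = 31 / sin(45)
= 31 / 0.707107
= 43.84 kN

43.84 kN


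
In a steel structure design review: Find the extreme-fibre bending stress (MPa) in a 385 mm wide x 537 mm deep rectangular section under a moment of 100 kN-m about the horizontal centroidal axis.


I = b * h^3 / 12 = 385 * 537^3 / 12 = 4968237408.75 mm^4
y = h / 2 = 537 / 2 = 268.5 mm
M = 100 kN-m = 100000000.0 N-mm
sigma = M * y / I = 100000000.0 * 268.5 / 4968237408.75
= 5.4 MPa

5.4 MPa


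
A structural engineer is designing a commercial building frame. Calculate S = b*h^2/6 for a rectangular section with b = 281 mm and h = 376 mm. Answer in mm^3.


S = b * h^2 / 6
= 281 * 376^2 / 6
= 281 * 141376 / 6
= 6621109.33 mm^3

6621109.33 mm^3


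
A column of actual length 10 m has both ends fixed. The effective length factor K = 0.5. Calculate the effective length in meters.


L_eff = K * L
= 0.5 * 10
= 5.0 m

5.0 m


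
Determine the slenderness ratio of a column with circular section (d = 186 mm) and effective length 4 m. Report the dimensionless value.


Radius of gyration r = d / 4 = 186 / 4 = 46.5 mm
L_eff = 4000.0 mm
Slenderness ratio = L / r = 4000.0 / 46.5 = 86.02 (dimensionless)

86.02 (dimensionless)


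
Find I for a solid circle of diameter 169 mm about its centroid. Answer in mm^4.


r = d / 2 = 169 / 2 = 84.5 mm
I = pi * r^4 / 4 = pi * 84.5^4 / 4
= 40042088.13 mm^4

40042088.13 mm^4


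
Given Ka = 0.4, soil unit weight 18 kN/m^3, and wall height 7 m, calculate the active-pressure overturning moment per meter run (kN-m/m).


Pa = 0.5 * Ka * gamma * H^2
= 0.5 * 0.4 * 18 * 7^2
= 176.4 kN/m
Arm = H / 3 = 7 / 3 = 2.3333 m
Mo = Pa * arm = Pa * H / 3 = 176.4 * 7 / 3 = 411.6 kN-m/m

411.6 kN-m/m


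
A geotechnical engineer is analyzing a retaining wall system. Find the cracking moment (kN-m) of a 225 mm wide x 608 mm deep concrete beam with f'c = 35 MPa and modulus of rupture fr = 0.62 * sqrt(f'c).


fr = 0.62 * sqrt(35) = 0.62 * 5.9161 = 3.668 MPa
I = 225 * 608^3 / 12 = 4214169600.0 mm^4
y_t = 304.0 mm
M_cr = fr * I / y_t = 3.668 * 4214169600.0 / 304.0 N-mm
= 50.8469 kN-m

50.8469 kN-m


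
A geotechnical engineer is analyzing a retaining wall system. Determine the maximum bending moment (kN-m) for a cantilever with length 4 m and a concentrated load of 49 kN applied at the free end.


For a cantilever with a point load at the free end:
M_max = P * L = 49 * 4 = 196 kN-m

196 kN-m


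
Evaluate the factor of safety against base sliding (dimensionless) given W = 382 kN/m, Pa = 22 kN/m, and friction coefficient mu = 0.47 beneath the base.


Resisting force = mu * W = 0.47 * 382 = 179.54 kN/m
FOS = Resisting / Driving = 179.54 / 22
= 8.1609 (dimensionless)

8.1609 (dimensionless)


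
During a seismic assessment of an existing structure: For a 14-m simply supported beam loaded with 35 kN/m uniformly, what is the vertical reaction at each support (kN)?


Total load = w * L = 35 * 14 = 490 kN
By symmetry, each reaction R = total / 2 = 490 / 2 = 245.0 kN

245.0 kN


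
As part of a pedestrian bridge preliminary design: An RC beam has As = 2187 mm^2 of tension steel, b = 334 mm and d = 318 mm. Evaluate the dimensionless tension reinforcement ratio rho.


rho = As / (b * d)
= 2187 / (334 * 318)
= 2187 / 106212
= 0.020591 (dimensionless)

0.020591 (dimensionless)


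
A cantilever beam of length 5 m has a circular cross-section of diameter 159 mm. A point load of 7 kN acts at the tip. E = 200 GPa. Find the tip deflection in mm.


I = pi * d^4 / 64 = pi * 159^4 / 64 = 31373169.51 mm^4
L = 5000.0 mm, P = 7000.0 N, E = 200000.0 MPa
delta = P * L^3 / (3 * E * I)
= 7000.0 * 5000.0^3 / (3 * 200000.0 * 31373169.51)
= 46.4835 mm

46.4835 mm


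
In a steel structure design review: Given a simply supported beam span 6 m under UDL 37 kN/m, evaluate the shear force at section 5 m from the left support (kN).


R_A = w * L / 2 = 37 * 6 / 2 = 111.0 kN
V(x) = R_A - w * x = 111.0 - 37 * 5
= -74.0 kN

-74.0 kN


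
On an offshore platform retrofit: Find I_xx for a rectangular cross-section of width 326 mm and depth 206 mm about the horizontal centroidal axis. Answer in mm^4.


I = b * h^3 / 12
= 326 * 206^3 / 12
= 326 * 8741816 / 12
= 237486001.33 mm^4

237486001.33 mm^4


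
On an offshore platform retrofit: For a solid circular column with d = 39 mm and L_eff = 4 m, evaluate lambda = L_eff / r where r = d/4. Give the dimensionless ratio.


Radius of gyration r = d / 4 = 39 / 4 = 9.75 mm
L_eff = 4000.0 mm
Slenderness ratio = L / r = 4000.0 / 9.75 = 410.26 (dimensionless)

410.26 (dimensionless)


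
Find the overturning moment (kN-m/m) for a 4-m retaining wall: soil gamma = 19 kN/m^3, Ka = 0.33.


Pa = 0.5 * Ka * gamma * H^2
= 0.5 * 0.33 * 19 * 4^2
= 50.16 kN/m
Arm = H / 3 = 4 / 3 = 1.3333 m
Mo = Pa * arm = Pa * H / 3 = 50.16 * 4 / 3 = 66.88 kN-m/m

66.88 kN-m/m


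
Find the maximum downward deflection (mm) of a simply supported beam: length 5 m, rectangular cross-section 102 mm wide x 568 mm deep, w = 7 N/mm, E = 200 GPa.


I = 102 * 568^3 / 12 = 1557628672.0 mm^4
L = 5000.0 mm, w = 7 N/mm, E = 200000.0 MPa
delta = 5 * w * L^4 / (384 * E * I)
= 5 * 7 * 5000.0^4 / (384 * 200000.0 * 1557628672.0)
= 0.1829 mm

0.1829 mm


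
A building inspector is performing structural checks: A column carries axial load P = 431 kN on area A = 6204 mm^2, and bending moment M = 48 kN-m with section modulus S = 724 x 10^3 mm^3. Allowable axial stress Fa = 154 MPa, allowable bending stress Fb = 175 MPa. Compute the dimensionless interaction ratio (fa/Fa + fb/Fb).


f_a = P / A = 431000.0 / 6204 = 69.4713 MPa
f_b = M / S = 48000000.0 / 724000.0 = 66.2983 MPa
Ratio = f_a / Fa + f_b / Fb
= 69.4713 / 154 + 66.2983 / 175
= 0.83 (dimensionless)

0.83 (dimensionless)


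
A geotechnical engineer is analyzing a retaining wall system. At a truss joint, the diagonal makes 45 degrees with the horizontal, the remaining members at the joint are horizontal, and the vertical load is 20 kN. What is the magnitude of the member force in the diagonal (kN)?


At the joint, only the diagonal has a vertical component, so vertical equilibrium gives:
F * sin(45) = 20
F = 20 / sin(45)
= 20 / 0.707107
= 28.28 kN

28.28 kN


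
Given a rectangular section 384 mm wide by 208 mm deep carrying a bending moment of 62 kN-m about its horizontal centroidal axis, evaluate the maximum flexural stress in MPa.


I = b * h^3 / 12 = 384 * 208^3 / 12 = 287965184.0 mm^4
y = h / 2 = 208 / 2 = 104.0 mm
M = 62 kN-m = 62000000.0 N-mm
sigma = M * y / I = 62000000.0 * 104.0 / 287965184.0
= 22.39 MPa

22.39 MPa


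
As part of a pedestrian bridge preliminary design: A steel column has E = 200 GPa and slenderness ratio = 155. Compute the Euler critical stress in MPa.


sigma_cr = pi^2 * E / lambda^2
= 9.8696 * 200000.0 / 155^2
= 9.8696 * 200000.0 / 24025
= 82.1611 MPa

82.1611 MPa


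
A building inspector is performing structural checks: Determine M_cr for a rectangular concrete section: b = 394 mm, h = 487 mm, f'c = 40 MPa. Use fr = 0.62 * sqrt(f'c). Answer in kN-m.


fr = 0.62 * sqrt(40) = 0.62 * 6.3246 = 3.9212 MPa
I = 394 * 487^3 / 12 = 3792292781.83 mm^4
y_t = 243.5 mm
M_cr = fr * I / y_t = 3.9212 * 3792292781.83 / 243.5 N-mm
= 61.0695 kN-m

61.0695 kN-m


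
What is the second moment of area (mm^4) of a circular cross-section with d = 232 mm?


r = d / 2 = 232 / 2 = 116.0 mm
I = pi * r^4 / 4 = pi * 116.0^4 / 4
= 142207282.79 mm^4

142207282.79 mm^4


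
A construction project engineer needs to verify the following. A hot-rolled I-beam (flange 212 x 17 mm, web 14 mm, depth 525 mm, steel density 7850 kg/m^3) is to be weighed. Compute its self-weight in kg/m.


A_flanges = 2 * 212 * 17 = 7208 mm^2
A_web = (525 - 2 * 17) * 14 = 6874 mm^2
A_total = 7208 + 6874 = 14082 mm^2 = 0.014082 m^2
Weight = rho * A = 7850 * 0.014082 = 110.5437 kg/m

110.5437 kg/m


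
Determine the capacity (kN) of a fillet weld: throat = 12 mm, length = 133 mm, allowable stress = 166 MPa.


Strength = throat * length * allowable stress
= 12 * 133 * 166 N
= 264936 N
= 264.94 kN

264.94 kN


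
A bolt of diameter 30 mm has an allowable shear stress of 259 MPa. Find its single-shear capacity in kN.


A = pi * d^2 / 4 = pi * 30^2 / 4 = 706.8583 mm^2
V = f_v * A / 1000 = 259 * 706.8583 / 1000
= 183.0763 kN

183.0763 kN


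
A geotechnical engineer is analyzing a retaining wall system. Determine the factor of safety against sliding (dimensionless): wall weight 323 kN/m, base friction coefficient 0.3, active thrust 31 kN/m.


Resisting force = mu * W = 0.3 * 323 = 96.9 kN/m
FOS = Resisting / Driving = 96.9 / 31
= 3.1258 (dimensionless)

3.1258 (dimensionless)


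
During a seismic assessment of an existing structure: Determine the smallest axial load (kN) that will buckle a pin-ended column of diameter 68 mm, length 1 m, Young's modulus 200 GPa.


I = pi * d^4 / 64 = 1049555.84 mm^4
L = 1000.0 mm
P_cr = pi^2 * E * I / L^2
= 9.8696 * 200000.0 * 1049555.84 / 1000.0^2
= 2071740.19 N = 2071.7402 kN

2071.7402 kN


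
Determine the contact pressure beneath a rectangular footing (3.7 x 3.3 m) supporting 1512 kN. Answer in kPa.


A = 3.7 * 3.3 = 12.21 m^2
q = P / A = 1512 / 12.21
= 123.8329 kPa

123.8329 kPa


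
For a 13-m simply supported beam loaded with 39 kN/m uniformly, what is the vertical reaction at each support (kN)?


Total load = w * L = 39 * 13 = 507 kN
By symmetry, each reaction R = total / 2 = 507 / 2 = 253.5 kN

253.5 kN


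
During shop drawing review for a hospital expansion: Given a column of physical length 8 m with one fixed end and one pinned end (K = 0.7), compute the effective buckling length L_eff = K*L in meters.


L_eff = K * L
= 0.7 * 8
= 5.6 m

5.6 m


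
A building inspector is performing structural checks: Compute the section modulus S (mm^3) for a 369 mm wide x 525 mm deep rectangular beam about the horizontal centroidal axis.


S = b * h^2 / 6
= 369 * 525^2 / 6
= 369 * 275625 / 6
= 16950937.5 mm^3

16950937.5 mm^3


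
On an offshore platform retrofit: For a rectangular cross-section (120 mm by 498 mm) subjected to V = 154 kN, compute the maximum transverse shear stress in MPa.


A = b * h = 120 * 498 = 59760 mm^2
V = 154 kN = 154000.0 N
tau_max = 1.5 * V / A = 1.5 * 154000.0 / 59760
= 3.8655 MPa

3.8655 MPa


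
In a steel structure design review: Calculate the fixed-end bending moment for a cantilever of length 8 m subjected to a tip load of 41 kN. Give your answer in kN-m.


For a cantilever with a point load at the free end:
M_max = P * L = 41 * 8 = 328 kN-m

328 kN-m


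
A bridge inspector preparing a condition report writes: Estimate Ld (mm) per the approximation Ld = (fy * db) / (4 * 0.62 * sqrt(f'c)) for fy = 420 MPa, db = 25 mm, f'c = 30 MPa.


Ld = (fy * db) / (4 * 0.62 * sqrt(f'c))
= (420 * 25) / (4 * 0.62 * sqrt(30))
= 10500 / 13.5835
= 773.0 mm

773.0 mm


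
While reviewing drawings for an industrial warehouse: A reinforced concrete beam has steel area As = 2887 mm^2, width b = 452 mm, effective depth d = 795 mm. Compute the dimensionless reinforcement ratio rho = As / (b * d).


rho = As / (b * d)
= 2887 / (452 * 795)
= 2887 / 359340
= 0.008034 (dimensionless)

0.008034 (dimensionless)


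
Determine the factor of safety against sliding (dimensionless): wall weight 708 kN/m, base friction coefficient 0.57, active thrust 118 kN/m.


Resisting force = mu * W = 0.57 * 708 = 403.56 kN/m
FOS = Resisting / Driving = 403.56 / 118
= 3.42 (dimensionless)

3.42 (dimensionless)


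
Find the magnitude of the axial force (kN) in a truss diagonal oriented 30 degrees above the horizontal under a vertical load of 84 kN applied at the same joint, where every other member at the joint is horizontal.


At the joint, only the diagonal has a vertical component, so vertical equilibrium gives:
F * sin(30) = 84
F = 84 / sin(30)
= 84 / 0.5
= 168.0 kN

168.0 kN


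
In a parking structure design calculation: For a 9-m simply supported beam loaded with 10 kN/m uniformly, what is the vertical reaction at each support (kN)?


Total load = w * L = 10 * 9 = 90 kN
By symmetry, each reaction R = total / 2 = 90 / 2 = 45.0 kN

45.0 kN


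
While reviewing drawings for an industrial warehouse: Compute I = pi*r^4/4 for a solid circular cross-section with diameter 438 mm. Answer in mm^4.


r = d / 2 = 438 / 2 = 219.0 mm
I = pi * r^4 / 4 = pi * 219.0^4 / 4
= 1806618032.33 mm^4

1806618032.33 mm^4


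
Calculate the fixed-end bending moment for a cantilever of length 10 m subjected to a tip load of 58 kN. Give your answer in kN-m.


For a cantilever with a point load at the free end:
M_max = P * L = 58 * 10 = 580 kN-m

580 kN-m


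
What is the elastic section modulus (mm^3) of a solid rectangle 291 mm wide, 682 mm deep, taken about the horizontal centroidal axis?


S = b * h^2 / 6
= 291 * 682^2 / 6
= 291 * 465124 / 6
= 22558514.0 mm^3

22558514.0 mm^3


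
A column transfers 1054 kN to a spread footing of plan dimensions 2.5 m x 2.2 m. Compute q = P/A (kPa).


A = 2.5 * 2.2 = 5.5 m^2
q = P / A = 1054 / 5.5
= 191.6364 kPa

191.6364 kPa


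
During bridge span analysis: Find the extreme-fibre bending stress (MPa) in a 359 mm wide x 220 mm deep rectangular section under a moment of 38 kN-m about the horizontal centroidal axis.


I = b * h^3 / 12 = 359 * 220^3 / 12 = 318552666.67 mm^4
y = h / 2 = 220 / 2 = 110.0 mm
M = 38 kN-m = 38000000.0 N-mm
sigma = M * y / I = 38000000.0 * 110.0 / 318552666.67
= 13.12 MPa

13.12 MPa


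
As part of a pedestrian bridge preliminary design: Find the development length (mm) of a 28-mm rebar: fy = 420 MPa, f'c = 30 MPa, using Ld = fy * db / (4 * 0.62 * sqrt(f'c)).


Ld = (fy * db) / (4 * 0.62 * sqrt(f'c))
= (420 * 28) / (4 * 0.62 * sqrt(30))
= 11760 / 13.5835
= 865.76 mm

865.76 mm


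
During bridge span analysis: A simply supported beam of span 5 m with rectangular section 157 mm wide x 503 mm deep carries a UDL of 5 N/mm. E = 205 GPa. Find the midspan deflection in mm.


I = 157 * 503^3 / 12 = 1665031144.92 mm^4
L = 5000.0 mm, w = 5 N/mm, E = 205000.0 MPa
delta = 5 * w * L^4 / (384 * E * I)
= 5 * 5 * 5000.0^4 / (384 * 205000.0 * 1665031144.92)
= 0.1192 mm

0.1192 mm


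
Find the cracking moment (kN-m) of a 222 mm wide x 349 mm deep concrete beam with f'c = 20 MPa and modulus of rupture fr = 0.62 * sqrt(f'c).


fr = 0.62 * sqrt(20) = 0.62 * 4.4721 = 2.7727 MPa
I = 222 * 349^3 / 12 = 786408156.5 mm^4
y_t = 174.5 mm
M_cr = fr * I / y_t = 2.7727 * 786408156.5 / 174.5 N-mm
= 12.4957 kN-m

12.4957 kN-m


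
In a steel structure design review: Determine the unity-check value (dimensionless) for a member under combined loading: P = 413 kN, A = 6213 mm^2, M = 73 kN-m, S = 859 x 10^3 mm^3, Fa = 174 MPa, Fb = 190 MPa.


f_a = P / A = 413000.0 / 6213 = 66.4735 MPa
f_b = M / S = 73000000.0 / 859000.0 = 84.9825 MPa
Ratio = f_a / Fa + f_b / Fb
= 66.4735 / 174 + 84.9825 / 190
= 0.8293 (dimensionless)

0.8293 (dimensionless)


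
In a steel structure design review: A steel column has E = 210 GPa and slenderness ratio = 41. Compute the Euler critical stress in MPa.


sigma_cr = pi^2 * E / lambda^2
= 9.8696 * 210000.0 / 41^2
= 9.8696 * 210000.0 / 1681
= 1232.9666 MPa

1232.9666 MPa


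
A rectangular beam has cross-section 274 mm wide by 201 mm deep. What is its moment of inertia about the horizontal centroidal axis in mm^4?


I = b * h^3 / 12
= 274 * 201^3 / 12
= 274 * 8120601 / 12
= 185420389.5 mm^4

185420389.5 mm^4


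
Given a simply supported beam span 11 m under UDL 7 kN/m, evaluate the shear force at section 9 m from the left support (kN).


R_A = w * L / 2 = 7 * 11 / 2 = 38.5 kN
V(x) = R_A - w * x = 38.5 - 7 * 9
= -24.5 kN

-24.5 kN


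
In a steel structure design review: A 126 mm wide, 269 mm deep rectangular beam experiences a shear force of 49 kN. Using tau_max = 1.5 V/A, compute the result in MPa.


A = b * h = 126 * 269 = 33894 mm^2
V = 49 kN = 49000.0 N
tau_max = 1.5 * V / A = 1.5 * 49000.0 / 33894
= 2.1685 MPa

2.1685 MPa


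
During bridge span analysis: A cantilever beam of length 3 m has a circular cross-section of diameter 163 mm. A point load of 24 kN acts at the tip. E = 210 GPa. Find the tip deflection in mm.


I = pi * d^4 / 64 = pi * 163^4 / 64 = 34651362.54 mm^4
L = 3000.0 mm, P = 24000.0 N, E = 210000.0 MPa
delta = P * L^3 / (3 * E * I)
= 24000.0 * 3000.0^3 / (3 * 210000.0 * 34651362.54)
= 29.6834 mm

29.6834 mm


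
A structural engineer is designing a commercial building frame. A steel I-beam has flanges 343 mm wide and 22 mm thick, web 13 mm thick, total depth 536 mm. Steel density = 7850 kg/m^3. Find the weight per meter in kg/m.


A_flanges = 2 * 343 * 22 = 15092 mm^2
A_web = (536 - 2 * 22) * 13 = 6396 mm^2
A_total = 15092 + 6396 = 21488 mm^2 = 0.021488 m^2
Weight = rho * A = 7850 * 0.021488 = 168.6808 kg/m

168.6808 kg/m


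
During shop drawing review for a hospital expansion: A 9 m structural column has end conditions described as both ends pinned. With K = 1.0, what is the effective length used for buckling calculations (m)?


L_eff = K * L
= 1.0 * 9
= 9.0 m

9.0 m


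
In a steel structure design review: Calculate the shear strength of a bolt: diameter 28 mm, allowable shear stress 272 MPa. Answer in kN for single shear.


A = pi * d^2 / 4 = pi * 28^2 / 4 = 615.7522 mm^2
V = f_v * A / 1000 = 272 * 615.7522 / 1000
= 167.4846 kN

167.4846 kN


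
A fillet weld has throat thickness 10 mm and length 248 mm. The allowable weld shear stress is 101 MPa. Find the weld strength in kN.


Strength = throat * length * allowable stress
= 10 * 248 * 101 N
= 250480 N
= 250.48 kN

250.48 kN


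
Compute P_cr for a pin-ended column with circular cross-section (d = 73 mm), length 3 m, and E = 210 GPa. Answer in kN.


I = pi * d^4 / 64 = 1393995.4 mm^4
L = 3000.0 mm
P_cr = pi^2 * E * I / L^2
= 9.8696 * 210000.0 * 1393995.4 / 3000.0^2
= 321024.27 N = 321.0243 kN

321.0243 kN


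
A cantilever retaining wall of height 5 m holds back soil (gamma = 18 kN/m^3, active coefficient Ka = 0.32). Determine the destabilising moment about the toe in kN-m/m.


Pa = 0.5 * Ka * gamma * H^2
= 0.5 * 0.32 * 18 * 5^2
= 72.0 kN/m
Arm = H / 3 = 5 / 3 = 1.6667 m
Mo = Pa * arm = Pa * H / 3 = 72.0 * 5 / 3 = 120.0 kN-m/m

120.0 kN-m/m


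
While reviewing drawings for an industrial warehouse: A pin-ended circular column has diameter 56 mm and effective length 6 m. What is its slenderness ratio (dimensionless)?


Radius of gyration r = d / 4 = 56 / 4 = 14.0 mm
L_eff = 6000.0 mm
Slenderness ratio = L / r = 6000.0 / 14.0 = 428.57 (dimensionless)

428.57 (dimensionless)


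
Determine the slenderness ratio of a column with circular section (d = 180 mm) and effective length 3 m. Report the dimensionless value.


Radius of gyration r = d / 4 = 180 / 4 = 45.0 mm
L_eff = 3000.0 mm
Slenderness ratio = L / r = 3000.0 / 45.0 = 66.67 (dimensionless)

66.67 (dimensionless)


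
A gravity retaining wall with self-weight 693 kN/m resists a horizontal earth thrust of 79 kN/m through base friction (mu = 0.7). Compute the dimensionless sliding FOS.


Resisting force = mu * W = 0.7 * 693 = 485.1 kN/m
FOS = Resisting / Driving = 485.1 / 79
= 6.1405 (dimensionless)

6.1405 (dimensionless)


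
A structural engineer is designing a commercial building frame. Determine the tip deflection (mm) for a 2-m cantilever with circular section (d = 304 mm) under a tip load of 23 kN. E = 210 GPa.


I = pi * d^4 / 64 = pi * 304^4 / 64 = 419241468.12 mm^4
L = 2000.0 mm, P = 23000.0 N, E = 210000.0 MPa
delta = P * L^3 / (3 * E * I)
= 23000.0 * 2000.0^3 / (3 * 210000.0 * 419241468.12)
= 0.6966 mm

0.6966 mm


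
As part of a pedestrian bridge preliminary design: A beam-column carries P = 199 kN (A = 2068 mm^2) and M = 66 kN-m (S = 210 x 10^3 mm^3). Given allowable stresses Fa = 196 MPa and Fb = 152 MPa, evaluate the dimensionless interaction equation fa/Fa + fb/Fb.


f_a = P / A = 199000.0 / 2068 = 96.2282 MPa
f_b = M / S = 66000000.0 / 210000.0 = 314.2857 MPa
Ratio = f_a / Fa + f_b / Fb
= 96.2282 / 196 + 314.2857 / 152
= 2.5586 (dimensionless)

2.5586 (dimensionless)


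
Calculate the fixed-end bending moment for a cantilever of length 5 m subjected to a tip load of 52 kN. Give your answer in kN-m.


For a cantilever with a point load at the free end:
M_max = P * L = 52 * 5 = 260 kN-m

260 kN-m


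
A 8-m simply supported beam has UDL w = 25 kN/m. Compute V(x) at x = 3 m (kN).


R_A = w * L / 2 = 25 * 8 / 2 = 100.0 kN
V(x) = R_A - w * x = 100.0 - 25 * 3
= 25.0 kN

25.0 kN


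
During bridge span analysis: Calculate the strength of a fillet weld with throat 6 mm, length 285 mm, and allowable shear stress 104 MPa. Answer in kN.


Strength = throat * length * allowable stress
= 6 * 285 * 104 N
= 177840 N
= 177.84 kN

177.84 kN


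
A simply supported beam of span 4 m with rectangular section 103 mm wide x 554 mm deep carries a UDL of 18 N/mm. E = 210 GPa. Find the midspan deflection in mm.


I = 103 * 554^3 / 12 = 1459436732.67 mm^4
L = 4000.0 mm, w = 18 N/mm, E = 210000.0 MPa
delta = 5 * w * L^4 / (384 * E * I)
= 5 * 18 * 4000.0^4 / (384 * 210000.0 * 1459436732.67)
= 0.1958 mm

0.1958 mm


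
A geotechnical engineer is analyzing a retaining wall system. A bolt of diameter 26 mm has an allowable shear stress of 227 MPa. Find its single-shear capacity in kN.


A = pi * d^2 / 4 = pi * 26^2 / 4 = 530.9292 mm^2
V = f_v * A / 1000 = 227 * 530.9292 / 1000
= 120.5209 kN

120.5209 kN


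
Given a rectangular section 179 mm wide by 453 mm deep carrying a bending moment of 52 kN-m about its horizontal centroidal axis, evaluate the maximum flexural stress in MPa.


I = b * h^3 / 12 = 179 * 453^3 / 12 = 1386648515.25 mm^4
y = h / 2 = 453 / 2 = 226.5 mm
M = 52 kN-m = 52000000.0 N-mm
sigma = M * y / I = 52000000.0 * 226.5 / 1386648515.25
= 8.49 MPa

8.49 MPa


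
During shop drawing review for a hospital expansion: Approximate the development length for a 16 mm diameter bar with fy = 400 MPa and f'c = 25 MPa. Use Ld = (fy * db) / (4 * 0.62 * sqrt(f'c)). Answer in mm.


Ld = (fy * db) / (4 * 0.62 * sqrt(f'c))
= (400 * 16) / (4 * 0.62 * sqrt(25))
= 6400 / 12.4
= 516.13 mm

516.13 mm


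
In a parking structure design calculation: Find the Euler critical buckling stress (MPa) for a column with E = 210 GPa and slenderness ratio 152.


sigma_cr = pi^2 * E / lambda^2
= 9.8696 * 210000.0 / 152^2
= 9.8696 * 210000.0 / 23104
= 89.7081 MPa

89.7081 MPa


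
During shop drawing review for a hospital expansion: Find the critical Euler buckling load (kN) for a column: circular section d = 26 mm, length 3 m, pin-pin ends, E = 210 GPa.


I = pi * d^4 / 64 = 22431.76 mm^4
L = 3000.0 mm
P_cr = pi^2 * E * I / L^2
= 9.8696 * 210000.0 * 22431.76 / 3000.0^2
= 5165.83 N = 5.1658 kN

5.1658 kN


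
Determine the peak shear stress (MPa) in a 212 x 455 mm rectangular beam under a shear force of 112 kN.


A = b * h = 212 * 455 = 96460 mm^2
V = 112 kN = 112000.0 N
tau_max = 1.5 * V / A = 1.5 * 112000.0 / 96460
= 1.7417 MPa

1.7417 MPa


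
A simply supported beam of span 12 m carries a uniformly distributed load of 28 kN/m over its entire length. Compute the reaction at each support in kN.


Total load = w * L = 28 * 12 = 336 kN
By symmetry, each reaction R = total / 2 = 336 / 2 = 168.0 kN

168.0 kN


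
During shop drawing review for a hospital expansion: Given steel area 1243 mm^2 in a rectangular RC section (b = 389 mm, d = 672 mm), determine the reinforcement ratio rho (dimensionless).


rho = As / (b * d)
= 1243 / (389 * 672)
= 1243 / 261408
= 0.004755 (dimensionless)

0.004755 (dimensionless)


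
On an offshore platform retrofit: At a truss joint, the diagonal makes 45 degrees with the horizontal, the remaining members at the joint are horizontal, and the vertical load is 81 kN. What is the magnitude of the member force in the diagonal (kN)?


At the joint, only the diagonal has a vertical component, so vertical equilibrium gives:
F * sin(45) = 81
F = 81 / sin(45)
= 81 / 0.707107
= 114.55 kN

114.55 kN


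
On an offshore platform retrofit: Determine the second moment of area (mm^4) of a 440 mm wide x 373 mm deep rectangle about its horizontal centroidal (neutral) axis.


I = b * h^3 / 12
= 440 * 373^3 / 12
= 440 * 51895117 / 12
= 1902820956.67 mm^4

1902820956.67 mm^4


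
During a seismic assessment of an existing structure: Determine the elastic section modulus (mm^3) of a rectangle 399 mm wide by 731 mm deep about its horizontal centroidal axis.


S = b * h^2 / 6
= 399 * 731^2 / 6
= 399 * 534361 / 6
= 35535006.5 mm^3

35535006.5 mm^3


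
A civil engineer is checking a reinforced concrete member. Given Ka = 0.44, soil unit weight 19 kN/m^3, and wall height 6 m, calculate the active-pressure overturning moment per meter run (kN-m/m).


Pa = 0.5 * Ka * gamma * H^2
= 0.5 * 0.44 * 19 * 6^2
= 150.48 kN/m
Arm = H / 3 = 6 / 3 = 2.0 m
Mo = Pa * arm = Pa * H / 3 = 150.48 * 6 / 3 = 300.96 kN-m/m

300.96 kN-m/m


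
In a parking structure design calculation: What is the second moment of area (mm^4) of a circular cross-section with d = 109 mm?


r = d / 2 = 109 / 2 = 54.5 mm
I = pi * r^4 / 4 = pi * 54.5^4 / 4
= 6929085.02 mm^4

6929085.02 mm^4


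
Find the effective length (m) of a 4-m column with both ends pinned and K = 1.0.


L_eff = K * L
= 1.0 * 4
= 4.0 m

4.0 m


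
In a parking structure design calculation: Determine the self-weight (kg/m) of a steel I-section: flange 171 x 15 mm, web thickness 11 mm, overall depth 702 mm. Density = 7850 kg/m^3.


A_flanges = 2 * 171 * 15 = 5130 mm^2
A_web = (702 - 2 * 15) * 11 = 7392 mm^2
A_total = 5130 + 7392 = 12522 mm^2 = 0.012522 m^2
Weight = rho * A = 7850 * 0.012522 = 98.2977 kg/m

98.2977 kg/m


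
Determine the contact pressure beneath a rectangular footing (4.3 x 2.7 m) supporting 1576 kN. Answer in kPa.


A = 4.3 * 2.7 = 11.61 m^2
q = P / A = 1576 / 11.61
= 135.745 kPa

135.745 kPa


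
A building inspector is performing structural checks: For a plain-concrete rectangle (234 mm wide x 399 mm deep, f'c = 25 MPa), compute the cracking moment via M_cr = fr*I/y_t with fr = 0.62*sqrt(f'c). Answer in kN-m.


fr = 0.62 * sqrt(25) = 0.62 * 5.0 = 3.1 MPa
I = 234 * 399^3 / 12 = 1238663380.5 mm^4
y_t = 199.5 mm
M_cr = fr * I / y_t = 3.1 * 1238663380.5 / 199.5 N-mm
= 19.2474 kN-m

19.2474 kN-m


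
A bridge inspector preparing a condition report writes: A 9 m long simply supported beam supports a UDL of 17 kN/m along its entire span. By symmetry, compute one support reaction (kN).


Total load = w * L = 17 * 9 = 153 kN
By symmetry, each reaction R = total / 2 = 153 / 2 = 76.5 kN

76.5 kN


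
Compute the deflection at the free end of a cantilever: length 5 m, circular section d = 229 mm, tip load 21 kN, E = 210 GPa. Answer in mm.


I = pi * d^4 / 64 = pi * 229^4 / 64 = 134993180.01 mm^4
L = 5000.0 mm, P = 21000.0 N, E = 210000.0 MPa
delta = P * L^3 / (3 * E * I)
= 21000.0 * 5000.0^3 / (3 * 210000.0 * 134993180.01)
= 30.8658 mm

30.8658 mm


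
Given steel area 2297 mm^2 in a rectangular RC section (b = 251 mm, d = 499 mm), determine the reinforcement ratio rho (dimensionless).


rho = As / (b * d)
= 2297 / (251 * 499)
= 2297 / 125249
= 0.018339 (dimensionless)

0.018339 (dimensionless)


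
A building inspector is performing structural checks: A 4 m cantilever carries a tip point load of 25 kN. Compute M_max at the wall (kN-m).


For a cantilever with a point load at the free end:
M_max = P * L = 25 * 4 = 100 kN-m

100 kN-m


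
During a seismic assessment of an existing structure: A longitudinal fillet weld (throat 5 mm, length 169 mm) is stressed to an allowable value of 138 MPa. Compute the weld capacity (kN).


Strength = throat * length * allowable stress
= 5 * 169 * 138 N
= 116610 N
= 116.61 kN

116.61 kN


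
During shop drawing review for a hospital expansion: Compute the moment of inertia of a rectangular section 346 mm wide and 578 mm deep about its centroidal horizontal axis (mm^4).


I = b * h^3 / 12
= 346 * 578^3 / 12
= 346 * 193100552 / 12
= 5567732582.67 mm^4

5567732582.67 mm^4


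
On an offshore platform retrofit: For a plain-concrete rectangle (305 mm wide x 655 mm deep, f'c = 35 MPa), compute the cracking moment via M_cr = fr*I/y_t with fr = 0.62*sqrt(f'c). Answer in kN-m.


fr = 0.62 * sqrt(35) = 0.62 * 5.9161 = 3.668 MPa
I = 305 * 655^3 / 12 = 7142372447.92 mm^4
y_t = 327.5 mm
M_cr = fr * I / y_t = 3.668 * 7142372447.92 / 327.5 N-mm
= 79.9939 kN-m

79.9939 kN-m


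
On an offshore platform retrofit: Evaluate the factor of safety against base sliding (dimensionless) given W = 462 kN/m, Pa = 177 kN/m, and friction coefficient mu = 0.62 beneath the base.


Resisting force = mu * W = 0.62 * 462 = 286.44 kN/m
FOS = Resisting / Driving = 286.44 / 177
= 1.6183 (dimensionless)

1.6183 (dimensionless)


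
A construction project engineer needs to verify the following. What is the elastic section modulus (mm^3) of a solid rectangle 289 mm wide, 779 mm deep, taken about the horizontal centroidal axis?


S = b * h^2 / 6
= 289 * 779^2 / 6
= 289 * 606841 / 6
= 29229508.17 mm^3

29229508.17 mm^3


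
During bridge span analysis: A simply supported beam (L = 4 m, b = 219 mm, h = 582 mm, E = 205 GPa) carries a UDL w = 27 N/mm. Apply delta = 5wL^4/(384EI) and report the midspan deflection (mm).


I = 219 * 582^3 / 12 = 3597756966.0 mm^4
L = 4000.0 mm, w = 27 N/mm, E = 205000.0 MPa
delta = 5 * w * L^4 / (384 * E * I)
= 5 * 27 * 4000.0^4 / (384 * 205000.0 * 3597756966.0)
= 0.122 mm

0.122 mm


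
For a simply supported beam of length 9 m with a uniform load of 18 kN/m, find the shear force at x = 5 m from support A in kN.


R_A = w * L / 2 = 18 * 9 / 2 = 81.0 kN
V(x) = R_A - w * x = 81.0 - 18 * 5
= -9.0 kN

-9.0 kN


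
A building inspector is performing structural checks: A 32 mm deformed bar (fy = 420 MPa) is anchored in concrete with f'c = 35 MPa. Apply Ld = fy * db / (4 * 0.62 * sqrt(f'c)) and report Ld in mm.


Ld = (fy * db) / (4 * 0.62 * sqrt(f'c))
= (420 * 32) / (4 * 0.62 * sqrt(35))
= 13440 / 14.6719
= 916.04 mm

916.04 mm


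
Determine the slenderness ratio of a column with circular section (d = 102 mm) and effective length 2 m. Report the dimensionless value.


Radius of gyration r = d / 4 = 102 / 4 = 25.5 mm
L_eff = 2000.0 mm
Slenderness ratio = L / r = 2000.0 / 25.5 = 78.43 (dimensionless)

78.43 (dimensionless)


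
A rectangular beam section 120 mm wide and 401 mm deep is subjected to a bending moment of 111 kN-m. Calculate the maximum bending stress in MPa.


I = b * h^3 / 12 = 120 * 401^3 / 12 = 644812010.0 mm^4
y = h / 2 = 401 / 2 = 200.5 mm
M = 111 kN-m = 111000000.0 N-mm
sigma = M * y / I = 111000000.0 * 200.5 / 644812010.0
= 34.51 MPa

34.51 MPa


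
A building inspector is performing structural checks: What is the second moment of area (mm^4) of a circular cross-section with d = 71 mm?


r = d / 2 = 71 / 2 = 35.5 mm
I = pi * r^4 / 4 = pi * 35.5^4 / 4
= 1247392.97 mm^4

1247392.97 mm^4


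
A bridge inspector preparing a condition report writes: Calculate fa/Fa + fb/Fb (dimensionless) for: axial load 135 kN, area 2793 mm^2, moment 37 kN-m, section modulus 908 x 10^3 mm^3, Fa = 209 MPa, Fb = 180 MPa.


f_a = P / A = 135000.0 / 2793 = 48.3351 MPa
f_b = M / S = 37000000.0 / 908000.0 = 40.7489 MPa
Ratio = f_a / Fa + f_b / Fb
= 48.3351 / 209 + 40.7489 / 180
= 0.4577 (dimensionless)

0.4577 (dimensionless)


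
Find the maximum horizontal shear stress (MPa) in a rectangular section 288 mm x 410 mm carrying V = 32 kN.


A = b * h = 288 * 410 = 118080 mm^2
V = 32 kN = 32000.0 N
tau_max = 1.5 * V / A = 1.5 * 32000.0 / 118080
= 0.4065 MPa

0.4065 MPa


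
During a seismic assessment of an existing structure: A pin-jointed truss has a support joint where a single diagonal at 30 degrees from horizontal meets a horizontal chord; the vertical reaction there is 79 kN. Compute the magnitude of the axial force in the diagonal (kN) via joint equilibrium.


At the joint, only the diagonal has a vertical component, so vertical equilibrium gives:
F * sin(30) = 79
F = 79 / sin(30)
= 79 / 0.5
= 158.0 kN

158.0 kN


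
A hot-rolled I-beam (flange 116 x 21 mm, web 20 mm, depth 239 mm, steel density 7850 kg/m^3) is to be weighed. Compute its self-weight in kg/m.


A_flanges = 2 * 116 * 21 = 4872 mm^2
A_web = (239 - 2 * 21) * 20 = 3940 mm^2
A_total = 4872 + 3940 = 8812 mm^2 = 0.008812 m^2
Weight = rho * A = 7850 * 0.008812 = 69.1742 kg/m

69.1742 kg/m


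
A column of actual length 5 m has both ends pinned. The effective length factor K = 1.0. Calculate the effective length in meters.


L_eff = K * L
= 1.0 * 5
= 5.0 m

5.0 m


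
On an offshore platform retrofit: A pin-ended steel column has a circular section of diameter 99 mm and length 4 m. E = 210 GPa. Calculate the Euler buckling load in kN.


I = pi * d^4 / 64 = 4715314.64 mm^4
L = 4000.0 mm
P_cr = pi^2 * E * I / L^2
= 9.8696 * 210000.0 * 4715314.64 / 4000.0^2
= 610815.06 N = 610.8151 kN

610.8151 kN


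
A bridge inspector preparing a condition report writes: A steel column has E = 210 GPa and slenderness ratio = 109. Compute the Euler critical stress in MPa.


sigma_cr = pi^2 * E / lambda^2
= 9.8696 * 210000.0 / 109^2
= 9.8696 * 210000.0 / 11881
= 174.448 MPa

174.448 MPa


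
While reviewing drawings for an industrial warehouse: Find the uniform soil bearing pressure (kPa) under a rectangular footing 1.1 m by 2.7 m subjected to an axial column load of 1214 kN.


A = 1.1 * 2.7 = 2.97 m^2
q = P / A = 1214 / 2.97
= 408.7542 kPa

408.7542 kPa


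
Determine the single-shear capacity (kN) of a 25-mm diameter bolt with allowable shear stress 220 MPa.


A = pi * d^2 / 4 = pi * 25^2 / 4 = 490.8739 mm^2
V = f_v * A / 1000 = 220 * 490.8739 / 1000
= 107.9922 kN

107.9922 kN


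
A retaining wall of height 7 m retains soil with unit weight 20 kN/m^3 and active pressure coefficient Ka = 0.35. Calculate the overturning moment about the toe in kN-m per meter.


Pa = 0.5 * Ka * gamma * H^2
= 0.5 * 0.35 * 20 * 7^2
= 171.5 kN/m
Arm = H / 3 = 7 / 3 = 2.3333 m
Mo = Pa * arm = Pa * H / 3 = 171.5 * 7 / 3 = 400.1667 kN-m/m

400.1667 kN-m/m


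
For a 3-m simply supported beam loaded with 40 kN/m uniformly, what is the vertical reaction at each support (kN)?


Total load = w * L = 40 * 3 = 120 kN
By symmetry, each reaction R = total / 2 = 120 / 2 = 60.0 kN

60.0 kN


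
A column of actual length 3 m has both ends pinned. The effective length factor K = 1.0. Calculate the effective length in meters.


L_eff = K * L
= 1.0 * 3
= 3.0 m

3.0 m


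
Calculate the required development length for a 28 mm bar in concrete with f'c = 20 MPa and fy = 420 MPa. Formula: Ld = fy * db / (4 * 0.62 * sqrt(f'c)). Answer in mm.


Ld = (fy * db) / (4 * 0.62 * sqrt(f'c))
= (420 * 28) / (4 * 0.62 * sqrt(20))
= 11760 / 11.0909
= 1060.33 mm

1060.33 mm


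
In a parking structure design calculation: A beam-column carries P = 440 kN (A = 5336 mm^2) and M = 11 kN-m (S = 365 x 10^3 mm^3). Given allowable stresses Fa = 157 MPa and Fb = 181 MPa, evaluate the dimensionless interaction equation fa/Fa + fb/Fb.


f_a = P / A = 440000.0 / 5336 = 82.4588 MPa
f_b = M / S = 11000000.0 / 365000.0 = 30.137 MPa
Ratio = f_a / Fa + f_b / Fb
= 82.4588 / 157 + 30.137 / 181
= 0.6917 (dimensionless)

0.6917 (dimensionless)


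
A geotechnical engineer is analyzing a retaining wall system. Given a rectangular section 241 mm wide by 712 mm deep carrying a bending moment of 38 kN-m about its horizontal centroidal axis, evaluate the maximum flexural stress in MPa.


I = b * h^3 / 12 = 241 * 712^3 / 12 = 7248961237.33 mm^4
y = h / 2 = 712 / 2 = 356.0 mm
M = 38 kN-m = 38000000.0 N-mm
sigma = M * y / I = 38000000.0 * 356.0 / 7248961237.33
= 1.87 MPa

1.87 MPa


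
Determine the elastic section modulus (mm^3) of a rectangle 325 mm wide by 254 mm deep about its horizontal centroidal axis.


S = b * h^2 / 6
= 325 * 254^2 / 6
= 325 * 64516 / 6
= 3494616.67 mm^3

3494616.67 mm^3


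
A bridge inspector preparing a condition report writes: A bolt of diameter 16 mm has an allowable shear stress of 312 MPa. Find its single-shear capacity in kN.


A = pi * d^2 / 4 = pi * 16^2 / 4 = 201.0619 mm^2
V = f_v * A / 1000 = 312 * 201.0619 / 1000
= 62.7313 kN

62.7313 kN


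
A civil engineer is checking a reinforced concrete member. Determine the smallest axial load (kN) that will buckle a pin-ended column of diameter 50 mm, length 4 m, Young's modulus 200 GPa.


I = pi * d^4 / 64 = 306796.16 mm^4
L = 4000.0 mm
P_cr = pi^2 * E * I / L^2
= 9.8696 * 200000.0 * 306796.16 / 4000.0^2
= 37849.46 N = 37.8495 kN

37.8495 kN


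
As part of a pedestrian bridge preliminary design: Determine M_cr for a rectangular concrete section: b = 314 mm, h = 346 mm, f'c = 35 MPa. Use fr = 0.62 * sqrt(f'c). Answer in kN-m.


fr = 0.62 * sqrt(35) = 0.62 * 5.9161 = 3.668 MPa
I = 314 * 346^3 / 12 = 1083868758.67 mm^4
y_t = 173.0 mm
M_cr = fr * I / y_t = 3.668 * 1083868758.67 / 173.0 N-mm
= 22.9803 kN-m

22.9803 kN-m


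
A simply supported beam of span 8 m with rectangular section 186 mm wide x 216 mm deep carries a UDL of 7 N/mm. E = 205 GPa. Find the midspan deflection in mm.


I = 186 * 216^3 / 12 = 156204288.0 mm^4
L = 8000.0 mm, w = 7 N/mm, E = 205000.0 MPa
delta = 5 * w * L^4 / (384 * E * I)
= 5 * 7 * 8000.0^4 / (384 * 205000.0 * 156204288.0)
= 11.6587 mm

11.6587 mm


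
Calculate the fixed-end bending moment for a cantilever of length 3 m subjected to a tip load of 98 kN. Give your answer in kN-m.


For a cantilever with a point load at the free end:
M_max = P * L = 98 * 3 = 294 kN-m

294 kN-m


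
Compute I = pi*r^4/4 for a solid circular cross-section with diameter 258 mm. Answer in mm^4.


r = d / 2 = 258 / 2 = 129.0 mm
I = pi * r^4 / 4 = pi * 129.0^4 / 4
= 217494722.14 mm^4

217494722.14 mm^4


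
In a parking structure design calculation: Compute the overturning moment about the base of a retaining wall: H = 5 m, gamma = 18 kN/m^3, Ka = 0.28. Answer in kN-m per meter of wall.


Pa = 0.5 * Ka * gamma * H^2
= 0.5 * 0.28 * 18 * 5^2
= 63.0 kN/m
Arm = H / 3 = 5 / 3 = 1.6667 m
Mo = Pa * arm = Pa * H / 3 = 63.0 * 5 / 3 = 105.0 kN-m/m

105.0 kN-m/m


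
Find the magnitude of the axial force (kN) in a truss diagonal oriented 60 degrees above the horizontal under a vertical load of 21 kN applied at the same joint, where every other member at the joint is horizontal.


At the joint, only the diagonal has a vertical component, so vertical equilibrium gives:
F * sin(60) = 21
F = 21 / sin(60)
= 21 / 0.866025
= 24.25 kN

24.25 kN


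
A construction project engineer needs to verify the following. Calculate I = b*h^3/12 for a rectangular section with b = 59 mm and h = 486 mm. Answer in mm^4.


I = b * h^3 / 12
= 59 * 486^3 / 12
= 59 * 114791256 / 12
= 564390342.0 mm^4

564390342.0 mm^4


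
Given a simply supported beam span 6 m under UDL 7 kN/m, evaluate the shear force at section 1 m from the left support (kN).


R_A = w * L / 2 = 7 * 6 / 2 = 21.0 kN
V(x) = R_A - w * x = 21.0 - 7 * 1
= 14.0 kN

14.0 kN
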